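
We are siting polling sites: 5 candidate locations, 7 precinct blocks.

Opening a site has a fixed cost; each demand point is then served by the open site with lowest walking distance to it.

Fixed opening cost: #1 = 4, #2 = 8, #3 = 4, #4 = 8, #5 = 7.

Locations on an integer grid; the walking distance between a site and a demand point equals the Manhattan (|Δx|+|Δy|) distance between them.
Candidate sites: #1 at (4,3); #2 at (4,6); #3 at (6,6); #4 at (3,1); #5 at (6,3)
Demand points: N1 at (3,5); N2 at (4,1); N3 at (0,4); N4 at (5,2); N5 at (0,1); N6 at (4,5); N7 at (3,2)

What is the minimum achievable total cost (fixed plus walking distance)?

Open {#1}: assign each demand point to its cheapest open site.
  N1→#1 3, N2→#1 2, N3→#1 5, N4→#1 2, N5→#1 6, N6→#1 2, N7→#1 2
  walking distance 22, fixed 4 → total 26.
Compare {#1, #4}: walking distance 17 + fixed 12 = 29.
Compare {#1, #3}: walking distance 22 + fixed 8 = 30.
Compare {#4}: walking distance 23 + fixed 8 = 31.
All other subsets cost ≥ 29. Minimum total cost: 26.

26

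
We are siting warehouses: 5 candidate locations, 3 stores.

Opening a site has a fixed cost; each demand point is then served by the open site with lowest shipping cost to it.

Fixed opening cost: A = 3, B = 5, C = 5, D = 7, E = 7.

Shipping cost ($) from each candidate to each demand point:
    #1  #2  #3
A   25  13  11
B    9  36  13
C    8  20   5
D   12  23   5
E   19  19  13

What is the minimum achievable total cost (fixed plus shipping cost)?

34

Open {A, C}: assign each demand point to its cheapest open site.
  #1→C 8, #2→A 13, #3→C 5
  shipping cost 26, fixed 8 → total 34.
Compare {C}: shipping cost 33 + fixed 5 = 38.
Compare {A, B, C}: shipping cost 26 + fixed 13 = 39.
Compare {A, D}: shipping cost 30 + fixed 10 = 40.
All other subsets cost ≥ 38. Minimum total cost: 34.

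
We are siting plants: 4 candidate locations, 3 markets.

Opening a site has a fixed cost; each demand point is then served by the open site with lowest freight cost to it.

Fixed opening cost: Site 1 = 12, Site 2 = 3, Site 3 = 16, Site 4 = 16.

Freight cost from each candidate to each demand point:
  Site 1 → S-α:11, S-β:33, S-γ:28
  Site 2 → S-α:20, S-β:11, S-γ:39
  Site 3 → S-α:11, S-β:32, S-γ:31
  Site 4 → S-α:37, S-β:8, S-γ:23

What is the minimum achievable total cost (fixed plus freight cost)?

Open {Site 1, Site 2}: assign each demand point to its cheapest open site.
  S-α→Site 1 11, S-β→Site 2 11, S-γ→Site 1 28
  freight cost 50, fixed 15 → total 65.
Compare {Site 1, Site 4}: freight cost 42 + fixed 28 = 70.
Compare {Site 2, Site 4}: freight cost 51 + fixed 19 = 70.
Compare {Site 2, Site 3}: freight cost 53 + fixed 19 = 72.
All other subsets cost ≥ 70. Minimum total cost: 65.

65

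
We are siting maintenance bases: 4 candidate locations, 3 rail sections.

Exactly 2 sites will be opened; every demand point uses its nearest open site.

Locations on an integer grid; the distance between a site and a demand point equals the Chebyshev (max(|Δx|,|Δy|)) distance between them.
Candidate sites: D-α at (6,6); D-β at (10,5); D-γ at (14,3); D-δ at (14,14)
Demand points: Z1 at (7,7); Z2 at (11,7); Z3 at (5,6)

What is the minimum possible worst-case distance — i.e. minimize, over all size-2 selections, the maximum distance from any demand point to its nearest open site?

Open {D-α, D-β}.
  Farthest demand point is Z2 at distance 2 (to D-β); all others are ≤ 2.
With {D-α, D-γ} the worst case is 4.
With {D-α, D-δ} the worst case is 5.
No size-2 selection achieves below 2.

2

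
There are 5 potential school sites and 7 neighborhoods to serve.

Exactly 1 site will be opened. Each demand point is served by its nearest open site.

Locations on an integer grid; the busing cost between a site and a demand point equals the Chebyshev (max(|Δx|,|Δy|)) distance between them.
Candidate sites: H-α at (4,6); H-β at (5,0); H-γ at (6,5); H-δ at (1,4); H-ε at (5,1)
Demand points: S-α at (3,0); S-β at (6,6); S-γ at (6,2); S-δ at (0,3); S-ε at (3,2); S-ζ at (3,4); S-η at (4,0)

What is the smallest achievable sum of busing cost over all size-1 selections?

Open {H-ε}.
  S-α→H-ε 2, S-β→H-ε 5, S-γ→H-ε 1, S-δ→H-ε 5, S-ε→H-ε 2, S-ζ→H-ε 3, S-η→H-ε 1  ⇒ total 19.
Compare {H-β}: total 22.
Compare {H-δ}: total 23.
No size-1 selection does better; minimum is 19.

19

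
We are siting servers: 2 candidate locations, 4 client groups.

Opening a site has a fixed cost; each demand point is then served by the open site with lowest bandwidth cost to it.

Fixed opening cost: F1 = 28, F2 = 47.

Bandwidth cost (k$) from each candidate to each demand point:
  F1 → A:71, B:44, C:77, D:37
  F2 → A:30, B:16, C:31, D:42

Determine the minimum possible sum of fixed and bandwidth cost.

Open {F2}: assign each demand point to its cheapest open site.
  A→F2 30, B→F2 16, C→F2 31, D→F2 42
  bandwidth cost 119, fixed 47 → total 166.
Compare {F1, F2}: bandwidth cost 114 + fixed 75 = 189.
Compare {F1}: bandwidth cost 229 + fixed 28 = 257.

166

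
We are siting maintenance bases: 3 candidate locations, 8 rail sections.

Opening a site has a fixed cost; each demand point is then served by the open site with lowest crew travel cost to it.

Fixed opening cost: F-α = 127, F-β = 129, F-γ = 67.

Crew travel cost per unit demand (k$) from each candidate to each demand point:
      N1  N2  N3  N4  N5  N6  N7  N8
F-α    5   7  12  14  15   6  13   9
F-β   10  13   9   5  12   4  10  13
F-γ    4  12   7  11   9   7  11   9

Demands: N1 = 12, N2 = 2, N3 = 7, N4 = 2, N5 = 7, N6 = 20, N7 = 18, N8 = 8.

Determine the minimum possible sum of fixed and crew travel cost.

Open {F-γ}: assign each demand point to its cheapest open site.
  N1→F-γ 12×4=48, N2→F-γ 2×12=24, N3→F-γ 7×7=49, N4→F-γ 2×11=22, N5→F-γ 7×9=63, N6→F-γ 20×7=140, N7→F-γ 18×11=198, N8→F-γ 8×9=72
  crew travel cost 616, fixed 67 → total 683.
Compare {F-β, F-γ}: crew travel cost 526 + fixed 196 = 722.
Compare {F-α, F-γ}: crew travel cost 586 + fixed 194 = 780.
Compare {F-β}: crew travel cost 667 + fixed 129 = 796.
All other subsets cost ≥ 722. Minimum total cost: 683.

683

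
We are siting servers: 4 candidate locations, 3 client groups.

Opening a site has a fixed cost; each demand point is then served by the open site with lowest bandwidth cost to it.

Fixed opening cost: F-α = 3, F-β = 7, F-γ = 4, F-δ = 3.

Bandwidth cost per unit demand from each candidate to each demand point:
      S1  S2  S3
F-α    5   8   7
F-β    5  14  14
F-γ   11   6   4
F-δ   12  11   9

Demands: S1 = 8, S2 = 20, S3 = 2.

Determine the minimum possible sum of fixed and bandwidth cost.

Open {F-α, F-γ}: assign each demand point to its cheapest open site.
  S1→F-α 8×5=40, S2→F-γ 20×6=120, S3→F-γ 2×4=8
  bandwidth cost 168, fixed 7 → total 175.
Compare {F-α, F-γ, F-δ}: bandwidth cost 168 + fixed 10 = 178.
Compare {F-β, F-γ}: bandwidth cost 168 + fixed 11 = 179.
Compare {F-α, F-β, F-γ}: bandwidth cost 168 + fixed 14 = 182.
All other subsets cost ≥ 178. Minimum total cost: 175.

175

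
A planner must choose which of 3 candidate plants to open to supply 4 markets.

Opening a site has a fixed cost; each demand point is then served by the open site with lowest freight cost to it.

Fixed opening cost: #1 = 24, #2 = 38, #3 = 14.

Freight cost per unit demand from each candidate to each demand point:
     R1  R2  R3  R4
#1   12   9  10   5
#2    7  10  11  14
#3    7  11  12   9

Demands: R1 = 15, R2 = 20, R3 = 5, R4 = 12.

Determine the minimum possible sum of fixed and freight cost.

Open {#1, #3}: assign each demand point to its cheapest open site.
  R1→#3 15×7=105, R2→#1 20×9=180, R3→#1 5×10=50, R4→#1 12×5=60
  freight cost 395, fixed 38 → total 433.
Compare {#1, #2}: freight cost 395 + fixed 62 = 457.
Compare {#1, #2, #3}: freight cost 395 + fixed 76 = 471.
Compare {#1}: freight cost 470 + fixed 24 = 494.
All other subsets cost ≥ 457. Minimum total cost: 433.

433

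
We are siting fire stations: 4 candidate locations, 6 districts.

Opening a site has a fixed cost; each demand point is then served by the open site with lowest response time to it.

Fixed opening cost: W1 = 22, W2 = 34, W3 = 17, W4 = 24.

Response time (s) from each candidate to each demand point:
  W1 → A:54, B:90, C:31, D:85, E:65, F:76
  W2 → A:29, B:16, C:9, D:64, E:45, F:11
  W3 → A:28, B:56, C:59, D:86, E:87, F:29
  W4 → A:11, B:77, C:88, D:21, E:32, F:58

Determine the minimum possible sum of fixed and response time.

Open {W2, W4}: assign each demand point to its cheapest open site.
  A→W4 11, B→W2 16, C→W2 9, D→W4 21, E→W4 32, F→W2 11
  response time 100, fixed 58 → total 158.
Compare {W2, W3, W4}: response time 100 + fixed 75 = 175.
Compare {W1, W2, W4}: response time 100 + fixed 80 = 180.
Compare {W1, W2, W3, W4}: response time 100 + fixed 97 = 197.
All other subsets cost ≥ 175. Minimum total cost: 158.

158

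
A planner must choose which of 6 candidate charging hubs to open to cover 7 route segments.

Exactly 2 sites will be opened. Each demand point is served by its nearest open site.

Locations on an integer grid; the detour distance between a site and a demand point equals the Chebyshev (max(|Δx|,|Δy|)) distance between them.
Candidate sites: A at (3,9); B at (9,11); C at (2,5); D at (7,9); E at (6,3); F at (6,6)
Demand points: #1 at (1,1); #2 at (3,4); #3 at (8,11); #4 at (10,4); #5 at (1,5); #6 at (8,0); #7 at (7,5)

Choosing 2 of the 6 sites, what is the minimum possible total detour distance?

Open {C, E}.
  #1→C 4, #2→C 1, #3→C 6, #4→E 4, #5→C 1, #6→E 3, #7→E 2  ⇒ total 21.
Compare {C, F}: total 22.
Compare {B, E}: total 23.
No size-2 selection does better; minimum is 21.

21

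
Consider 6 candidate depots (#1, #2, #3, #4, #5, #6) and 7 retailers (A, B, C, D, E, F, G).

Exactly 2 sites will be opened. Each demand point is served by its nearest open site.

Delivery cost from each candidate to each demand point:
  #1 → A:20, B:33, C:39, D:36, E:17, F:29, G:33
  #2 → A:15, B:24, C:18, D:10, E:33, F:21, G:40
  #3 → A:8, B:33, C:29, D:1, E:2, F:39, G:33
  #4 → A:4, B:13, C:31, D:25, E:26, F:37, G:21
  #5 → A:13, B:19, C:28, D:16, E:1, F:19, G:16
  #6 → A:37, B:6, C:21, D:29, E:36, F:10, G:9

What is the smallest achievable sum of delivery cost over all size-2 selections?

57

Open {#3, #6}.
  A→#3 8, B→#6 6, C→#6 21, D→#3 1, E→#3 2, F→#6 10, G→#6 9  ⇒ total 57.
Compare {#5, #6}: total 76.
Compare {#3, #5}: total 92.
No size-2 selection does better; minimum is 57.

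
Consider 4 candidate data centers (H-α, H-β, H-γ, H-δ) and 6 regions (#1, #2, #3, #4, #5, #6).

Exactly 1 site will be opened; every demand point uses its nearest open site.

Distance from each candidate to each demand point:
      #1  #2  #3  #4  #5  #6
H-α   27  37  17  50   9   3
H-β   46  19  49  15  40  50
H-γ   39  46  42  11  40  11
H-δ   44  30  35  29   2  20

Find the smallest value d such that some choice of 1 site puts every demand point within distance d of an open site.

Open {H-δ}.
  Farthest demand point is #1 at distance 44 (to H-δ); all others are ≤ 44.
With {H-γ} the worst case is 46.
With {H-α} the worst case is 50.
No size-1 selection achieves below 44.

44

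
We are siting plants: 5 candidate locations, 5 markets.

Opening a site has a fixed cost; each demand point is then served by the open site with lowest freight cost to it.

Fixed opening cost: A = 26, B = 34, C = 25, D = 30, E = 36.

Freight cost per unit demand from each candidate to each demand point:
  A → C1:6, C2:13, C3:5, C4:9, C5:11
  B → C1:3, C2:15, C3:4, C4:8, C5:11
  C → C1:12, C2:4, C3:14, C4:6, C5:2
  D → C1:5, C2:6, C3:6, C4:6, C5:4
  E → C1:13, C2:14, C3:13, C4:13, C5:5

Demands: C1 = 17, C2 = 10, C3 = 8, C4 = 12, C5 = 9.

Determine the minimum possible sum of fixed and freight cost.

Open {B, C}: assign each demand point to its cheapest open site.
  C1→B 17×3=51, C2→C 10×4=40, C3→B 8×4=32, C4→C 12×6=72, C5→C 9×2=18
  freight cost 213, fixed 59 → total 272.
Compare {A, B, C}: freight cost 213 + fixed 85 = 298.
Compare {B, C, D}: freight cost 213 + fixed 89 = 302.
Compare {B, C, E}: freight cost 213 + fixed 95 = 308.
All other subsets cost ≥ 298. Minimum total cost: 272.

272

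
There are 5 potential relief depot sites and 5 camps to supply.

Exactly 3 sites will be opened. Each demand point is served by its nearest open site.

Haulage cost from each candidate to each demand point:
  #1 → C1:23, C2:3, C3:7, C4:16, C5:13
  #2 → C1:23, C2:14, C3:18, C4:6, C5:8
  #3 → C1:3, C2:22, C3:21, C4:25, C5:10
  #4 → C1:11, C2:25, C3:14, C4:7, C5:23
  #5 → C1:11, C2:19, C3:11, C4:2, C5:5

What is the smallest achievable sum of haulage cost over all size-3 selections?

20

Open {#1, #3, #5}.
  C1→#3 3, C2→#1 3, C3→#1 7, C4→#5 2, C5→#5 5  ⇒ total 20.
Compare {#1, #2, #3}: total 27.
Compare {#1, #2, #5}: total 28.
No size-3 selection does better; minimum is 20.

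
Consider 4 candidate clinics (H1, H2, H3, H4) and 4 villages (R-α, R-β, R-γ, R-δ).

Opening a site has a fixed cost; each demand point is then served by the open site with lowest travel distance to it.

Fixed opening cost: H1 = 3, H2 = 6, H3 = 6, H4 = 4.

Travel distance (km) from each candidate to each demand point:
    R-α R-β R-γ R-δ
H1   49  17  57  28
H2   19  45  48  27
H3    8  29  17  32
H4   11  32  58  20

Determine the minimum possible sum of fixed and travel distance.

75

Open {H1, H3, H4}: assign each demand point to its cheapest open site.
  R-α→H3 8, R-β→H1 17, R-γ→H3 17, R-δ→H4 20
  travel distance 62, fixed 13 → total 75.
Compare {H1, H3}: travel distance 70 + fixed 9 = 79.
Compare {H1, H2, H3, H4}: travel distance 62 + fixed 19 = 81.
Compare {H3, H4}: travel distance 74 + fixed 10 = 84.
All other subsets cost ≥ 79. Minimum total cost: 75.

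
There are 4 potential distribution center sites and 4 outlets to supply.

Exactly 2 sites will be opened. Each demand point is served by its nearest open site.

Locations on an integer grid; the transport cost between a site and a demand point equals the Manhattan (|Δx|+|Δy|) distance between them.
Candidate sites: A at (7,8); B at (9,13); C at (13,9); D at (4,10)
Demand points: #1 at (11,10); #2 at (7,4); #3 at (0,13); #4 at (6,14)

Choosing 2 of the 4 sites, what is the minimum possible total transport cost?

22

Open {A, B}.
  #1→B 5, #2→A 4, #3→B 9, #4→B 4  ⇒ total 22.
Compare {A, D}: total 23.
Compare {B, D}: total 25.
No size-2 selection does better; minimum is 22.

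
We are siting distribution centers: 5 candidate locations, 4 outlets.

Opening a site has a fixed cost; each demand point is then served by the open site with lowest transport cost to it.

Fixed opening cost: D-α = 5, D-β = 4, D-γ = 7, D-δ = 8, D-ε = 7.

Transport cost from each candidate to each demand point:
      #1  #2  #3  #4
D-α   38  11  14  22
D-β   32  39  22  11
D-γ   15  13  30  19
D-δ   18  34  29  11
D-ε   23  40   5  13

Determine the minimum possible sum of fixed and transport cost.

Open {D-γ, D-ε}: assign each demand point to its cheapest open site.
  #1→D-γ 15, #2→D-γ 13, #3→D-ε 5, #4→D-ε 13
  transport cost 46, fixed 14 → total 60.
Compare {D-β, D-γ, D-ε}: transport cost 44 + fixed 18 = 62.
Compare {D-α, D-γ, D-ε}: transport cost 44 + fixed 19 = 63.
Compare {D-α, D-ε}: transport cost 52 + fixed 12 = 64.
All other subsets cost ≥ 62. Minimum total cost: 60.

60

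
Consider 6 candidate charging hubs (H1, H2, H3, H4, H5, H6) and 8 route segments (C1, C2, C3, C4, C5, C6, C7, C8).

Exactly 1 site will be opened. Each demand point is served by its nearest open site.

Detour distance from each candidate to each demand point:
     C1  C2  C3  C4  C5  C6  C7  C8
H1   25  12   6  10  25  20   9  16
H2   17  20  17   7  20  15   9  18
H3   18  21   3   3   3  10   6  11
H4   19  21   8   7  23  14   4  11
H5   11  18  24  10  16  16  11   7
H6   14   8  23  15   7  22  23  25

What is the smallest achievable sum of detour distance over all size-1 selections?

Open {H3}.
  C1→H3 18, C2→H3 21, C3→H3 3, C4→H3 3, C5→H3 3, C6→H3 10, C7→H3 6, C8→H3 11  ⇒ total 75.
Compare {H4}: total 107.
Compare {H5}: total 113.
No size-1 selection does better; minimum is 75.

75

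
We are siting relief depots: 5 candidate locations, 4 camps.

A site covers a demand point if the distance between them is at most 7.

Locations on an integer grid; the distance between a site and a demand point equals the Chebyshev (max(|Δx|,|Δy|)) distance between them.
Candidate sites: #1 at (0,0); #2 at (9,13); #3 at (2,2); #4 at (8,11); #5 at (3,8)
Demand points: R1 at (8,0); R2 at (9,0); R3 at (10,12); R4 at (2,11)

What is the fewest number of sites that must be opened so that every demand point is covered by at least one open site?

2

Coverage sets (demand points within 7 of each site):
  #1: {}
  #2: {R3, R4}
  #3: {R1, R2}
  #4: {R3, R4}
  #5: {R3, R4}
No single site covers all 4 demand points.
But {#2, #3} covers everything, so the minimum is 2.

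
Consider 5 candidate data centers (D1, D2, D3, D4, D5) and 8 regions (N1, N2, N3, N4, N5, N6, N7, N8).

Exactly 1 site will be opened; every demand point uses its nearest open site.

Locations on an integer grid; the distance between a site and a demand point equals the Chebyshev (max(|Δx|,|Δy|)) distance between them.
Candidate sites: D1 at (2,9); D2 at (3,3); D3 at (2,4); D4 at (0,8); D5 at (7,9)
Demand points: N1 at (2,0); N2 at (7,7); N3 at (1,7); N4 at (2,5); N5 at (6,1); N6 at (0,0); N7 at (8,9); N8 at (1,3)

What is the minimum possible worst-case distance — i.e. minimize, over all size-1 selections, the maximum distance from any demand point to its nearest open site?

Open {D2}.
  Farthest demand point is N7 at distance 6 (to D2); all others are ≤ 6.
With {D3} the worst case is 6.
With {D4} the worst case is 8.
No size-1 selection achieves below 6.

6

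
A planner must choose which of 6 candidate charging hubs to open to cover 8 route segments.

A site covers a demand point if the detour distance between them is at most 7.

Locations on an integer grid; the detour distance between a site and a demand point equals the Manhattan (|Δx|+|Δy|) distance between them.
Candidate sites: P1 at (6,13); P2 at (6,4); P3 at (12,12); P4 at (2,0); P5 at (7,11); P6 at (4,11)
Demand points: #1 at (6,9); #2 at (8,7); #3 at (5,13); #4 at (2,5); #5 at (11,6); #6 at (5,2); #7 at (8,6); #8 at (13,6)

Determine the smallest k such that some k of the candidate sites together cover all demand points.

3

Coverage sets (demand points within 7 of each site):
  P1: {#1, #3}
  P2: {#1, #2, #4, #5, #6, #7}
  P3: {#5, #8}
  P4: {#4, #6}
  P5: {#1, #2, #3, #7}
  P6: {#1, #3}
No 2 sites suffice: every size-2 union leaves at least one demand point uncovered.
But {P1, P2, P3} covers everything, so the minimum is 3.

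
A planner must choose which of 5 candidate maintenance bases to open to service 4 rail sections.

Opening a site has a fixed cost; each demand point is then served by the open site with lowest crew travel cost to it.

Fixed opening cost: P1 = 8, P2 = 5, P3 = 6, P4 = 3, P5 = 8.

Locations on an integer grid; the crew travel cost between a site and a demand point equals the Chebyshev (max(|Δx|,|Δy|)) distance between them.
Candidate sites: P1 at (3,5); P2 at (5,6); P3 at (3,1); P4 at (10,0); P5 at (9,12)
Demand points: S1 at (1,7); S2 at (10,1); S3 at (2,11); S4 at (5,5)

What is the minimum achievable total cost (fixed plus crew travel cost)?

Open {P2, P4}: assign each demand point to its cheapest open site.
  S1→P2 4, S2→P4 1, S3→P2 5, S4→P2 1
  crew travel cost 11, fixed 8 → total 19.
Compare {P2}: crew travel cost 15 + fixed 5 = 20.
Compare {P1, P4}: crew travel cost 11 + fixed 11 = 22.
Compare {P1}: crew travel cost 17 + fixed 8 = 25.
All other subsets cost ≥ 20. Minimum total cost: 19.

19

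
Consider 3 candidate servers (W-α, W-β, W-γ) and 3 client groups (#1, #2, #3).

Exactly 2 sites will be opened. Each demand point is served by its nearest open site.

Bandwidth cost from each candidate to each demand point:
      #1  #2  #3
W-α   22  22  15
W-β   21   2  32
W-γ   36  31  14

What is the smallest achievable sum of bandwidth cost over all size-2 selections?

Open {W-β, W-γ}.
  #1→W-β 21, #2→W-β 2, #3→W-γ 14  ⇒ total 37.
Compare {W-α, W-β}: total 38.
Compare {W-α, W-γ}: total 58.

37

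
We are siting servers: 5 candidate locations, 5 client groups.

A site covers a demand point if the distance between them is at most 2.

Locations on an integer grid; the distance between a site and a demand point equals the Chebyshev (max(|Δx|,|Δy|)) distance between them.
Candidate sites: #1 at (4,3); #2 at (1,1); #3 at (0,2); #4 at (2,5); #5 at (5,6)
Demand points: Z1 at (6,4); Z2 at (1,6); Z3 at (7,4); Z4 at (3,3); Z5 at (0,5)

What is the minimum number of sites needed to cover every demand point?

Coverage sets (demand points within 2 of each site):
  #1: {Z1, Z4}
  #2: {Z4}
  #3: {}
  #4: {Z2, Z4, Z5}
  #5: {Z1, Z3}
No single site covers all 5 demand points.
But {#4, #5} covers everything, so the minimum is 2.

2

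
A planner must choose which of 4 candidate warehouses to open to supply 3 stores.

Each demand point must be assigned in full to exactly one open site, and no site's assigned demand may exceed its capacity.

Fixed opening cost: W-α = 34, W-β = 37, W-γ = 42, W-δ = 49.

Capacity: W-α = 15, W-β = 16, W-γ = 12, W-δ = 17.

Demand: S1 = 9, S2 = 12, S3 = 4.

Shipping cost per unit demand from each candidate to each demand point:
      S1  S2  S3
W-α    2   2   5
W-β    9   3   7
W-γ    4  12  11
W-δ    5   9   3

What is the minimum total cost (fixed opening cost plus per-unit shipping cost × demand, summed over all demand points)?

Open {W-α, W-β}; cheapest assignment that respects the capacities:
  W-α (cap 15, load 13): S1, S3 — cost 9×2 + 4×5 = 38
  W-β (cap 16, load 12): S2 — cost 12×3 = 36
  Shipping 74, fixed 71 → total 145.
  Any other capacity-feasible assignment to {W-α, W-β} ships for at least 74.
Compare {W-α, W-δ}: its best feasible assignment gives total 164.
Compare {W-β, W-γ}: its best feasible assignment gives total 179.
Every other set of open sites that can feasibly serve all demand totals ≥ 164 even under its best assignment. Minimum: 145.

145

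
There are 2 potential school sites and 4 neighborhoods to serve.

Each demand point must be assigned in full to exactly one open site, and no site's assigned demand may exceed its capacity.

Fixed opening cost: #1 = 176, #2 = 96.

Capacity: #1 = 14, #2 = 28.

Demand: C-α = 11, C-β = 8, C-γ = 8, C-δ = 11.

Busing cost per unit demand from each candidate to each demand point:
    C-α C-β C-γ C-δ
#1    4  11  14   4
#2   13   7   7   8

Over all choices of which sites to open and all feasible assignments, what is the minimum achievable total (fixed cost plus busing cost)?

516

Open {#1, #2}; cheapest assignment that respects the capacities:
  #1 (cap 14, load 11): C-α — cost 11×4 = 44
  #2 (cap 28, load 27): C-β, C-γ, C-δ — cost 8×7 + 8×7 + 11×8 = 200
  Shipping 244, fixed 272 → total 516.
  Any other capacity-feasible assignment to {#1, #2} ships for at least 244.
Total demand is 38 and no other set of sites has combined capacity ≥ 38, so {#1, #2} is the only feasible choice of open sites. Minimum: 516.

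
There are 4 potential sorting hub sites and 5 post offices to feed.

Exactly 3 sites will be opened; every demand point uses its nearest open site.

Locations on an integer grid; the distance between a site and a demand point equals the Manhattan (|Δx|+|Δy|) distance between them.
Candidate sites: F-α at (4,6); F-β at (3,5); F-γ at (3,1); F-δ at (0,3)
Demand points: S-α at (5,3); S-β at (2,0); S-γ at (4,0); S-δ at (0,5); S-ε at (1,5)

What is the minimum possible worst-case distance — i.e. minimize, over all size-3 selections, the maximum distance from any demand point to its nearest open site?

Open {F-α, F-β, F-γ}.
  Farthest demand point is S-α at distance 4 (to F-α); all others are ≤ 4.
With {F-α, F-γ, F-δ} the worst case is 4.
With {F-β, F-γ, F-δ} the worst case is 4.
No size-3 selection achieves below 4.

4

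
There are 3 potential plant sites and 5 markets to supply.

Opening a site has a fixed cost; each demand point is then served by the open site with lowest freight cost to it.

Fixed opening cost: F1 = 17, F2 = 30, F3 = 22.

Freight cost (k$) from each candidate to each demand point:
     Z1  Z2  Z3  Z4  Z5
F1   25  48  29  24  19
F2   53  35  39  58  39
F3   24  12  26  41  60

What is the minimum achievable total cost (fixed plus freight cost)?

Open {F1, F3}: assign each demand point to its cheapest open site.
  Z1→F3 24, Z2→F3 12, Z3→F3 26, Z4→F1 24, Z5→F1 19
  freight cost 105, fixed 39 → total 144.
Compare {F1}: freight cost 145 + fixed 17 = 162.
Compare {F1, F2, F3}: freight cost 105 + fixed 69 = 174.
Compare {F1, F2}: freight cost 132 + fixed 47 = 179.
All other subsets cost ≥ 162. Minimum total cost: 144.

144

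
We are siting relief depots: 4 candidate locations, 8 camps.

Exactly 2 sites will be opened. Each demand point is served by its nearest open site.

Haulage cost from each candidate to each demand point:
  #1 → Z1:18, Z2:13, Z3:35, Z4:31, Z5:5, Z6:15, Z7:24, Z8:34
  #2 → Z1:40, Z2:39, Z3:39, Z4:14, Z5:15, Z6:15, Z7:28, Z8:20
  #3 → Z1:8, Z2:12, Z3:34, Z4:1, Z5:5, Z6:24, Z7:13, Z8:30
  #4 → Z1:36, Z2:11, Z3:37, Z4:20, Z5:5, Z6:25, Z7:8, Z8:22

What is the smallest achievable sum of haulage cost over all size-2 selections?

Open {#2, #3}.
  Z1→#3 8, Z2→#3 12, Z3→#3 34, Z4→#3 1, Z5→#3 5, Z6→#2 15, Z7→#3 13, Z8→#2 20  ⇒ total 108.
Compare {#3, #4}: total 113.
Compare {#1, #3}: total 118.
No size-2 selection does better; minimum is 108.

108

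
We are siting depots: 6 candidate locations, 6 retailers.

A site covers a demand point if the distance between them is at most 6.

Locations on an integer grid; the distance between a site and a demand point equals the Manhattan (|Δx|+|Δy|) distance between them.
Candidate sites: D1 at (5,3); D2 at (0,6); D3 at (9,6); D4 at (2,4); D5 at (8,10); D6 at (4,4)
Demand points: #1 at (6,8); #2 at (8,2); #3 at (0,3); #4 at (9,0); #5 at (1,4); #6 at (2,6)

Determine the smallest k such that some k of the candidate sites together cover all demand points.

2

Coverage sets (demand points within 6 of each site):
  D1: {#1, #2, #3, #5, #6}
  D2: {#3, #5, #6}
  D3: {#1, #2, #4}
  D4: {#3, #5, #6}
  D5: {#1}
  D6: {#1, #2, #3, #5, #6}
No single site covers all 6 demand points.
But {D1, D3} covers everything, so the minimum is 2.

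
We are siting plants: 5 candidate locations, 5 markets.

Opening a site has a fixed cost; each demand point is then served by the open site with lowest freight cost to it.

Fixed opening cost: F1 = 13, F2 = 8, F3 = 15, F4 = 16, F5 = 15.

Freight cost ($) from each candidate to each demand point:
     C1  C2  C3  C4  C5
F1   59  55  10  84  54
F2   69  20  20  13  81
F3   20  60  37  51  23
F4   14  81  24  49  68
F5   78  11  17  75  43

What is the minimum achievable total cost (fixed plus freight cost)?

Open {F2, F3}: assign each demand point to its cheapest open site.
  C1→F3 20, C2→F2 20, C3→F2 20, C4→F2 13, C5→F3 23
  freight cost 96, fixed 23 → total 119.
Compare {F1, F2, F3}: freight cost 86 + fixed 36 = 122.
Compare {F2, F3, F5}: freight cost 84 + fixed 38 = 122.
Compare {F1, F2, F3, F5}: freight cost 77 + fixed 51 = 128.
All other subsets cost ≥ 122. Minimum total cost: 119.

119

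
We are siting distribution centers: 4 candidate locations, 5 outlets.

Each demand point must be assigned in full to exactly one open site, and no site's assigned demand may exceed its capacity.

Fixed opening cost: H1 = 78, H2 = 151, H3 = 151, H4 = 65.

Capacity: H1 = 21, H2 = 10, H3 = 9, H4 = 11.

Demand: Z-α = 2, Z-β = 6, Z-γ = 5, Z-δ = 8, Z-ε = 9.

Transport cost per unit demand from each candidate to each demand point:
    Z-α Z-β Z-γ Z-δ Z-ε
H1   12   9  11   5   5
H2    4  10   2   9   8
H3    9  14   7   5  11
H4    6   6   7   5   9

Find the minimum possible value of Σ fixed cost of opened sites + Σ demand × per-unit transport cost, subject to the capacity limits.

323

Open {H1, H4}; cheapest assignment that respects the capacities:
  H1 (cap 21, load 19): Z-α, Z-δ, Z-ε — cost 2×12 + 8×5 + 9×5 = 109
  H4 (cap 11, load 11): Z-β, Z-γ — cost 6×6 + 5×7 = 71
  Shipping 180, fixed 143 → total 323.
  Any other capacity-feasible assignment to {H1, H4} ships for at least 180.
Compare {H1, H2, H4}: its best feasible assignment gives total 433.
Compare {H1, H3, H4}: its best feasible assignment gives total 462.
Every other set of open sites that can feasibly serve all demand totals ≥ 433 even under its best assignment. Minimum: 323.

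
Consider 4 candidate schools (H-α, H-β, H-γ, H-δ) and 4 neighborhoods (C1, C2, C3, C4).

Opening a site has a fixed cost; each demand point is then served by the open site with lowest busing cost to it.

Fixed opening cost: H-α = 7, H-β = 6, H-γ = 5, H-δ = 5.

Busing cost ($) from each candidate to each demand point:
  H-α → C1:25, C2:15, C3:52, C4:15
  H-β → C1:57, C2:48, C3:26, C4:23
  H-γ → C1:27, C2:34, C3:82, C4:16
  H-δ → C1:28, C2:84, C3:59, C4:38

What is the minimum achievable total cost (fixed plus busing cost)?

94

Open {H-α, H-β}: assign each demand point to its cheapest open site.
  C1→H-α 25, C2→H-α 15, C3→H-β 26, C4→H-α 15
  busing cost 81, fixed 13 → total 94.
Compare {H-α, H-β, H-γ}: busing cost 81 + fixed 18 = 99.
Compare {H-α, H-β, H-δ}: busing cost 81 + fixed 18 = 99.
Compare {H-α, H-β, H-γ, H-δ}: busing cost 81 + fixed 23 = 104.
All other subsets cost ≥ 99. Minimum total cost: 94.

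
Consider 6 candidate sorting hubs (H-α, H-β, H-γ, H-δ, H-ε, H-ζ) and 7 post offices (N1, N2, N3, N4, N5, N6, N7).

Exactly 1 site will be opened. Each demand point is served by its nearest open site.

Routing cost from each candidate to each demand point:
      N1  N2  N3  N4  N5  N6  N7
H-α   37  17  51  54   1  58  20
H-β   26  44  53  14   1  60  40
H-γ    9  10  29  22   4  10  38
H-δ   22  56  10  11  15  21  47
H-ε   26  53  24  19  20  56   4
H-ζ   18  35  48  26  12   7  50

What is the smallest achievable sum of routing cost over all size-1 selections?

122

Open {H-γ}.
  N1→H-γ 9, N2→H-γ 10, N3→H-γ 29, N4→H-γ 22, N5→H-γ 4, N6→H-γ 10, N7→H-γ 38  ⇒ total 122.
Compare {H-δ}: total 182.
Compare {H-ζ}: total 196.
No size-1 selection does better; minimum is 122.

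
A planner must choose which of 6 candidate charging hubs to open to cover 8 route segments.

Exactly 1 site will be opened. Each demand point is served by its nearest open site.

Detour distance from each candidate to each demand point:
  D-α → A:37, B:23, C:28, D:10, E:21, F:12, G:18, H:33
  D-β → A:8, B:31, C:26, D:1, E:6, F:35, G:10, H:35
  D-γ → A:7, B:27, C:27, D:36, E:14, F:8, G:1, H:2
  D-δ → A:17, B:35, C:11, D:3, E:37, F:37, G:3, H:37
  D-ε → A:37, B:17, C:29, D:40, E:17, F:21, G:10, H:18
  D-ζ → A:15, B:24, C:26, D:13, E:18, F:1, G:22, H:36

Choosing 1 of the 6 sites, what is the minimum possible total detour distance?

Open {D-γ}.
  A→D-γ 7, B→D-γ 27, C→D-γ 27, D→D-γ 36, E→D-γ 14, F→D-γ 8, G→D-γ 1, H→D-γ 2  ⇒ total 122.
Compare {D-β}: total 152.
Compare {D-ζ}: total 155.
No size-1 selection does better; minimum is 122.

122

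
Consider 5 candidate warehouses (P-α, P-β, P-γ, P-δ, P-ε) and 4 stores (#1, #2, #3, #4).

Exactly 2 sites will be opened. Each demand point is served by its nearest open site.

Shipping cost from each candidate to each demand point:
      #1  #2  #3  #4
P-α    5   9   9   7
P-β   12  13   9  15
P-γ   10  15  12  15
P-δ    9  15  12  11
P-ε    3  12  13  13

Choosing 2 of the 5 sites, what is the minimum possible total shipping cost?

28

Open {P-α, P-ε}.
  #1→P-ε 3, #2→P-α 9, #3→P-α 9, #4→P-α 7  ⇒ total 28.
Compare {P-α, P-β}: total 30.
Compare {P-α, P-γ}: total 30.
No size-2 selection does better; minimum is 28.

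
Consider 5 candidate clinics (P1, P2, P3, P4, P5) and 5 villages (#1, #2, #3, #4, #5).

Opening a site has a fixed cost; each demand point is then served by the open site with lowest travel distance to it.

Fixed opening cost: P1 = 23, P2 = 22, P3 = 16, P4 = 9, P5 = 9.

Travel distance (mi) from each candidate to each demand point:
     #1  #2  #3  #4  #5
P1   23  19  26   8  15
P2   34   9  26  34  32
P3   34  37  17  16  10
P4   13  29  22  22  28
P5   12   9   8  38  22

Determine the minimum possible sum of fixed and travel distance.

Open {P3, P5}: assign each demand point to its cheapest open site.
  #1→P5 12, #2→P5 9, #3→P5 8, #4→P3 16, #5→P3 10
  travel distance 55, fixed 25 → total 80.
Compare {P1, P5}: travel distance 52 + fixed 32 = 84.
Compare {P3, P4, P5}: travel distance 55 + fixed 34 = 89.
Compare {P4, P5}: travel distance 73 + fixed 18 = 91.
All other subsets cost ≥ 84. Minimum total cost: 80.

80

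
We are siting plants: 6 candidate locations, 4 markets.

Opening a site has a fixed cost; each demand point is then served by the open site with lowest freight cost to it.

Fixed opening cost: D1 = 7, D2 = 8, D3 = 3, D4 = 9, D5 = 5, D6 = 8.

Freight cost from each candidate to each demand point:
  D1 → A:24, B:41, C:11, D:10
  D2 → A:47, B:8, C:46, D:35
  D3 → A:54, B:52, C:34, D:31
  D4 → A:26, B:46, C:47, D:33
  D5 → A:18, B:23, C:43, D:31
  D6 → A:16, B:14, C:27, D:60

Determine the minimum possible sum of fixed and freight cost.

Open {D1, D6}: assign each demand point to its cheapest open site.
  A→D6 16, B→D6 14, C→D1 11, D→D1 10
  freight cost 51, fixed 15 → total 66.
Compare {D1, D2, D5}: freight cost 47 + fixed 20 = 67.
Compare {D1, D2}: freight cost 53 + fixed 15 = 68.
Compare {D1, D2, D6}: freight cost 45 + fixed 23 = 68.
All other subsets cost ≥ 67. Minimum total cost: 66.

66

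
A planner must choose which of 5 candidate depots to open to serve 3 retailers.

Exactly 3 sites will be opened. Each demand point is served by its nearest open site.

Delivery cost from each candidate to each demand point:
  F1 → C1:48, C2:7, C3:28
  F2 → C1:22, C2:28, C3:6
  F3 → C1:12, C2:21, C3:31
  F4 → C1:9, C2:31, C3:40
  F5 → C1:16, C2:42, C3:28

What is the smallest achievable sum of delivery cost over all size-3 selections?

Open {F1, F2, F4}.
  C1→F4 9, C2→F1 7, C3→F2 6  ⇒ total 22.
Compare {F1, F2, F3}: total 25.
Compare {F1, F2, F5}: total 29.
No size-3 selection does better; minimum is 22.

22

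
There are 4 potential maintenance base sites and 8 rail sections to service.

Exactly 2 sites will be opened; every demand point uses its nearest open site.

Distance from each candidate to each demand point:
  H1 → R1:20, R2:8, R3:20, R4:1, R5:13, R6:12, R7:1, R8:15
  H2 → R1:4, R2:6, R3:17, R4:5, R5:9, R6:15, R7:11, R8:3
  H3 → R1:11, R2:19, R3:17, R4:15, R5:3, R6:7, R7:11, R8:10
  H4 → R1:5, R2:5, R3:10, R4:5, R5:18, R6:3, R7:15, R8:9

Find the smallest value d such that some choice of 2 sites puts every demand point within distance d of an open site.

11

Open {H2, H4}.
  Farthest demand point is R7 at distance 11 (to H2); all others are ≤ 11.
With {H3, H4} the worst case is 11.
With {H1, H4} the worst case is 13.
No size-2 selection achieves below 11.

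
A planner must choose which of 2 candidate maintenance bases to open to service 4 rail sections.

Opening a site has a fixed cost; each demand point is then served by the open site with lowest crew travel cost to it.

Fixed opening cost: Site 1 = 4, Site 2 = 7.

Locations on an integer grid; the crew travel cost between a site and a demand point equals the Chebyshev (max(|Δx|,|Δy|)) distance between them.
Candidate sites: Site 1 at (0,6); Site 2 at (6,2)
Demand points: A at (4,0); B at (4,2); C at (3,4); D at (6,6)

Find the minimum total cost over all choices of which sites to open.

18

Open {Site 2}: assign each demand point to its cheapest open site.
  A→Site 2 2, B→Site 2 2, C→Site 2 3, D→Site 2 4
  crew travel cost 11, fixed 7 → total 18.
Compare {Site 1, Site 2}: crew travel cost 11 + fixed 11 = 22.
Compare {Site 1}: crew travel cost 19 + fixed 4 = 23.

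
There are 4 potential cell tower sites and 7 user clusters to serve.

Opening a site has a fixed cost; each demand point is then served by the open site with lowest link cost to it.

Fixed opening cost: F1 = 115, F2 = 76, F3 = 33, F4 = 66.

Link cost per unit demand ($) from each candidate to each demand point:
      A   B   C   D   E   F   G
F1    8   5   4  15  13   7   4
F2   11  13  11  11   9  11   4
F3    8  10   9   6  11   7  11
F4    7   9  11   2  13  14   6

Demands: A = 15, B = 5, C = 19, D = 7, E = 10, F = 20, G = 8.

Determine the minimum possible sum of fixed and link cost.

693

Open {F1, F3}: assign each demand point to its cheapest open site.
  A→F1 15×8=120, B→F1 5×5=25, C→F1 19×4=76, D→F3 7×6=42, E→F3 10×11=110, F→F1 20×7=140, G→F1 8×4=32
  link cost 545, fixed 148 → total 693.
Compare {F1, F4}: link cost 522 + fixed 181 = 703.
Compare {F1, F3, F4}: link cost 502 + fixed 214 = 716.
Compare {F3, F4}: link cost 633 + fixed 99 = 732.
All other subsets cost ≥ 703. Minimum total cost: 693.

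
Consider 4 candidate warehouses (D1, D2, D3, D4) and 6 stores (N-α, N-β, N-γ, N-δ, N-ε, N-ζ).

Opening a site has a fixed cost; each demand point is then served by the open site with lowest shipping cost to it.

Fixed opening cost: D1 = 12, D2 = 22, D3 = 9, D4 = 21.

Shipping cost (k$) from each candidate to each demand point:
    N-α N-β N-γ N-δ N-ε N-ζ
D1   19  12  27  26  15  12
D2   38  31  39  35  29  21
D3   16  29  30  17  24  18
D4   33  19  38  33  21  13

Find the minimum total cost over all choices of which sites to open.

Open {D1, D3}: assign each demand point to its cheapest open site.
  N-α→D3 16, N-β→D1 12, N-γ→D1 27, N-δ→D3 17, N-ε→D1 15, N-ζ→D1 12
  shipping cost 99, fixed 21 → total 120.
Compare {D1}: shipping cost 111 + fixed 12 = 123.
Compare {D1, D3, D4}: shipping cost 99 + fixed 42 = 141.
Compare {D1, D2, D3}: shipping cost 99 + fixed 43 = 142.
All other subsets cost ≥ 123. Minimum total cost: 120.

120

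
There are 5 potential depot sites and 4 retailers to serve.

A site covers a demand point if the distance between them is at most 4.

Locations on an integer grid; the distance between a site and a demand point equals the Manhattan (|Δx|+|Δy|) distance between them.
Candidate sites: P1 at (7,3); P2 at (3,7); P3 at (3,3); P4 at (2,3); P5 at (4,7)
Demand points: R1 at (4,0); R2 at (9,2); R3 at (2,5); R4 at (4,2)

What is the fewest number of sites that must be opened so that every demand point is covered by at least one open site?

Coverage sets (demand points within 4 of each site):
  P1: {R2, R4}
  P2: {R3}
  P3: {R1, R3, R4}
  P4: {R3, R4}
  P5: {R3}
No single site covers all 4 demand points.
But {P1, P3} covers everything, so the minimum is 2.

2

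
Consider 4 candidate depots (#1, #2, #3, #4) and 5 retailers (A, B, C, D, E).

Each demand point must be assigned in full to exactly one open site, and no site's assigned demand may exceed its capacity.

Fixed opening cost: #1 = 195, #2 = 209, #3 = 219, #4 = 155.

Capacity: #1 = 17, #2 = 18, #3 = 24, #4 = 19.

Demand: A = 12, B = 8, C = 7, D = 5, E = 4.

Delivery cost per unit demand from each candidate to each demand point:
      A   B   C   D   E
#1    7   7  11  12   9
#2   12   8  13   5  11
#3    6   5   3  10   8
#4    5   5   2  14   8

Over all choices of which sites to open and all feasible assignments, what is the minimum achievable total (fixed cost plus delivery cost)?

Open {#3, #4}; cheapest assignment that respects the capacities:
  #3 (cap 24, load 17): B, D, E — cost 8×5 + 5×10 + 4×8 = 122
  #4 (cap 19, load 19): A, C — cost 12×5 + 7×2 = 74
  Shipping 196, fixed 374 → total 570.
  Any other capacity-feasible assignment to {#3, #4} ships for at least 196.
Compare {#2, #4}: its best feasible assignment gives total 571.
Compare {#1, #4}: its best feasible assignment gives total 576.
Every other set of open sites that can feasibly serve all demand totals ≥ 571 even under its best assignment. Minimum: 570.

570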